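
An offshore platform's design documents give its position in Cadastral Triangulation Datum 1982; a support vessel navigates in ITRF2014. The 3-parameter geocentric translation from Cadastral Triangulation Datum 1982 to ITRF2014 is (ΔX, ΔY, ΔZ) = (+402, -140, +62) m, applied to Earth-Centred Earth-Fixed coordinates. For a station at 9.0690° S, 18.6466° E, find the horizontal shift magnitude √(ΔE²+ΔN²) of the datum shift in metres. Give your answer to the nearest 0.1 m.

At φ = -9.0690°, λ = 18.6466°: sin φ = -0.157624, cos φ = 0.987499, sin λ = 0.319730, cos λ = 0.947509.
ΔE = −sin λ·ΔX + cos λ·ΔY = −(0.319730)·(402) + (0.947509)·(-140) = -261.18 m.
ΔN = −sin φ cos λ·ΔX − sin φ sin λ·ΔY + cos φ·ΔZ = −(-0.157624)(0.947509)(402) − (-0.157624)(0.319730)(-140) + (0.987499)(62) = 114.21 m.
Horizontal magnitude = √(ΔE² + ΔN²) = √((-261.18)² + 114.21²) = 285.06 m.

285.1 m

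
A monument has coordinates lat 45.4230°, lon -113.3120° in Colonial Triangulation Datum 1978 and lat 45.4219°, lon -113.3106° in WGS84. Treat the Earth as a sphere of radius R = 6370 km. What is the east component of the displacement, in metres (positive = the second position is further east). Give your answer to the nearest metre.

Δφ = 45.4219° − 45.4230° = -0.0011°; Δλ = -113.3106° − -113.3120° = +0.0014°.
1° along a meridian = πR/180 = 111177 m.
ΔN = Δφ × 111177 = -122.3 m; ΔE = Δλ × 111177 × cos(45.4230°) = +0.0014 × 111177 × 0.701867 = 109.2 m.

ΔE = 109 m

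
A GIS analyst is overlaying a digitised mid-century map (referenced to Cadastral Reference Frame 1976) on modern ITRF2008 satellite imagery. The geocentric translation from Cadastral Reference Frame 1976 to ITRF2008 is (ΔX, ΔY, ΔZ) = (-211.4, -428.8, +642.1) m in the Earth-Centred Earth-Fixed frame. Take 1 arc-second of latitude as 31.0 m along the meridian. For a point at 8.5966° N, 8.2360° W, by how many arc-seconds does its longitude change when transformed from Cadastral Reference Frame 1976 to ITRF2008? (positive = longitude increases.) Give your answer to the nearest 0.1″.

Δλ = -14.8″

sin φ = 0.149477, cos φ = 0.988765, sin λ = -0.143251, cos λ = 0.989686.
East component: ΔE = −sin λ·ΔX + cos λ·ΔY = −(-0.143251)(-211.4) + (0.989686)(-428.8) = -454.66 m.
1° of latitude spans 3600 × 31.00 = 111600 m; at latitude φ, 1° of longitude spans that × cos φ = 110346.2 m, so Δλ = -454.66 / 110346.2 × 3600 = -14.833″.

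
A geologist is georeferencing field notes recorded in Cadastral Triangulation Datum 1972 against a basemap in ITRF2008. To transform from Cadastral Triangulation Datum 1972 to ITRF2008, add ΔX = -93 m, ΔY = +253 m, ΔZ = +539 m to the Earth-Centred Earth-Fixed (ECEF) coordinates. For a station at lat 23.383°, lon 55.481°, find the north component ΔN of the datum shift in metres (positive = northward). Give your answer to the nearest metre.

The local north axis is (−sin φ cos λ, −sin φ sin λ, cos φ), giving ΔN = 20.916 − 82.731 + 494.733 = 432.92 m.

ΔN = 433 m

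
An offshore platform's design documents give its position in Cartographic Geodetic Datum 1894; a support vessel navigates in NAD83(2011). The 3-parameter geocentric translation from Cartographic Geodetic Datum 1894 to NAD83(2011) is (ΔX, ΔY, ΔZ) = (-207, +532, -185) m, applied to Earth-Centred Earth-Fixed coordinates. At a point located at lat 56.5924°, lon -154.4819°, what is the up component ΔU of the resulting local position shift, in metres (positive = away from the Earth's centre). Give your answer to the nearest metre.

At φ = 56.5924°, λ = -154.4819°: sin φ = 0.834775, cos φ = 0.550591, sin λ = -0.430796, cos λ = -0.902449.
ΔU = cos φ cos λ·ΔX + cos φ sin λ·ΔY + sin φ·ΔZ = (0.550591)(-0.902449)(-207) + (0.550591)(-0.430796)(532) + (0.834775)(-185) = -177.77 m.

ΔU = -178 m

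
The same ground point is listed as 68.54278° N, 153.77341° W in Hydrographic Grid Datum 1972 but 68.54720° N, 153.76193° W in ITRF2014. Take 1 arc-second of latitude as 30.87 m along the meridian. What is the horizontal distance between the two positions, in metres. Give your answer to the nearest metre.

Δφ = 68.54720° − 68.54278° = +0.00442°; Δλ = -153.76193° − -153.77341° = +0.01148°.
1° of latitude = 3600 × 30.87 = 111132 m.
ΔN = Δφ × 111132 = 491.2 m; ΔE = Δλ × 111132 × cos(68.54278°) = +0.01148 × 111132 × 0.365806 = 466.7 m.
Distance = √(ΔE² + ΔN²) = √(466.7² + 491.2²) = 677.6 m.

678 m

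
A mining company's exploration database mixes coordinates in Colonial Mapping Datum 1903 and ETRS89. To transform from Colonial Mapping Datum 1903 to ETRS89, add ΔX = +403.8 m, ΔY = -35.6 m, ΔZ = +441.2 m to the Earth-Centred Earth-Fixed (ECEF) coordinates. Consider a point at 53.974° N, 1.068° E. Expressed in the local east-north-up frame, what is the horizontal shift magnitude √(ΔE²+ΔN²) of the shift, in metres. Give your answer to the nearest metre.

79 m

The local east axis at (φ, λ) is (−sin λ, cos λ, 0), so ΔE = −sin(1.068°)·403.8 + cos(1.068°)·(-35.6) = -43.12 m.
The local north axis is (−sin φ cos λ, −sin φ sin λ, cos φ), giving ΔN = -326.517 + 0.537 + 259.493 = -66.49 m.
Horizontal magnitude = √(ΔE² + ΔN²) = √((-43.12)² + (-66.49)²) = 79.25 m.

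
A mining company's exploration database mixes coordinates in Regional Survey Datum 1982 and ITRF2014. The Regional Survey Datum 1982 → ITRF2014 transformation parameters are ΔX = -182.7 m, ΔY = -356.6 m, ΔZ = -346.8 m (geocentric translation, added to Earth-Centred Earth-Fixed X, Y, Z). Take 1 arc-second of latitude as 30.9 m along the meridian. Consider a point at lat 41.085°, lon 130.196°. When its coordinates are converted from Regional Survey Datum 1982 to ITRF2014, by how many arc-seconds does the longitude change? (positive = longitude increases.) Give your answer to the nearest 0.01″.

Δλ = 15.87″

sin φ = 0.657178, cos φ = 0.753735, sin λ = 0.763841, cos λ = -0.645404.
East component: ΔE = −sin λ·ΔX + cos λ·ΔY = −(0.763841)(-182.7) + (-0.645404)(-356.6) = 369.70 m.
1° of latitude spans 3600 × 30.90 = 111240 m; at latitude φ, 1° of longitude spans that × cos φ = 83845.5 m, so Δλ = 369.70 / 83845.5 × 3600 = 15.874″.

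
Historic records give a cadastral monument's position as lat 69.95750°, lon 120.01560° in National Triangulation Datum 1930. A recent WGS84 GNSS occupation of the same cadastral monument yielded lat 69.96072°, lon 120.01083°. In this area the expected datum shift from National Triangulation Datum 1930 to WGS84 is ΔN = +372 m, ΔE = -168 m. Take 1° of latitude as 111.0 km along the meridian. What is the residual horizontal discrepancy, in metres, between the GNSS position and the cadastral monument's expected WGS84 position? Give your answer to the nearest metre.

Observed coordinate differences: Δφ = +0.00322°, Δλ = -0.00477°.
Converting to metres (1° lat = 111000 m, cos φ = 0.342717): observed ΔN = 357.4 m, observed ΔE = -181.5 m.
Subtracting the expected shift leaves a residual of 357.4 − (372) = -14.6 m north and -181.5 − (-168) = -13.5 m east.
Residual distance = √((-14.6)² + (-13.5)²) = 19.8 m.

20 m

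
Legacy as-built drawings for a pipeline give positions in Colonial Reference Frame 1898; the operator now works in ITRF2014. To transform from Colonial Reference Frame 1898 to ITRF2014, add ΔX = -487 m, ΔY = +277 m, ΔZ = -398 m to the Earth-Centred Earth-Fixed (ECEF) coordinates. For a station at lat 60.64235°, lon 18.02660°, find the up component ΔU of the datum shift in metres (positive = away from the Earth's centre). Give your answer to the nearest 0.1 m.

The local up (radial) axis is (cos φ cos λ, cos φ sin λ, sin φ), giving ΔU = -227.037 + 42.025 − 346.887 = -531.90 m.

ΔU = -531.9 m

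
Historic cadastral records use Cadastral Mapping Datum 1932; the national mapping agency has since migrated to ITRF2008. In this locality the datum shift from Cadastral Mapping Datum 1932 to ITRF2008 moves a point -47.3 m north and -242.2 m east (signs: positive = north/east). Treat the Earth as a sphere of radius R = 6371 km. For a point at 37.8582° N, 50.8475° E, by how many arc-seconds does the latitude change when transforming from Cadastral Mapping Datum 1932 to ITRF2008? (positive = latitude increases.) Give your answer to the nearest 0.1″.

On a sphere of radius R, 1 rad of latitude = R, so Δφ = ΔN / R = -47.3 / 6371000 = -7.4243e-06 rad = -1.531″.

Δφ = -1.5″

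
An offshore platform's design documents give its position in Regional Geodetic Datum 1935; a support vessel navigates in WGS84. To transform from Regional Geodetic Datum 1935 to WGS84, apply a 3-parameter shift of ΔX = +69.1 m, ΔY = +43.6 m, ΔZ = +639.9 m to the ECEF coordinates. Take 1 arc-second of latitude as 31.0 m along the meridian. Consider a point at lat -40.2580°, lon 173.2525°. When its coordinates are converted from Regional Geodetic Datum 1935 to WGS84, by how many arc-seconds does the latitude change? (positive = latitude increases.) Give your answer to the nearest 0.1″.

sin φ = -0.646231, cos φ = 0.763142, sin λ = 0.117494, cos λ = -0.993074.
North component: ΔN = −sin φ cos λ·ΔX − sin φ sin λ·ΔY + cos φ·ΔZ = −(-0.646231)(-0.993074)(69.1) − (-0.646231)(0.117494)(43.6) + (0.763142)(639.9) = 447.30 m.
1° of latitude spans 3600 × 31.00 = 111600 m, so Δφ = 447.30 / 111600 × 3600 = 14.429″.

Δφ = 14.4″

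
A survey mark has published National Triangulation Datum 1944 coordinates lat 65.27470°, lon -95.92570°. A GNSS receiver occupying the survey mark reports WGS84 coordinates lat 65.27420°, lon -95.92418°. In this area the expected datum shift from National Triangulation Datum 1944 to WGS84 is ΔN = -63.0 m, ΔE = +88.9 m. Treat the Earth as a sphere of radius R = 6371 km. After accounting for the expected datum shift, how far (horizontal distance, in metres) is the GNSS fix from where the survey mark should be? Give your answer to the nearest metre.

Observed coordinate differences: Δφ = -0.00050°, Δλ = +0.00152°.
Converting to metres (1° lat = 111195 m, cos φ = 0.418268): observed ΔN = -55.6 m, observed ΔE = 70.7 m.
Subtracting the expected shift leaves a residual of -55.6 − (-63.0) = 7.4 m north and 70.7 − (88.9) = -18.2 m east.
Residual distance = √(7.4² + (-18.2)²) = 19.7 m.

20 m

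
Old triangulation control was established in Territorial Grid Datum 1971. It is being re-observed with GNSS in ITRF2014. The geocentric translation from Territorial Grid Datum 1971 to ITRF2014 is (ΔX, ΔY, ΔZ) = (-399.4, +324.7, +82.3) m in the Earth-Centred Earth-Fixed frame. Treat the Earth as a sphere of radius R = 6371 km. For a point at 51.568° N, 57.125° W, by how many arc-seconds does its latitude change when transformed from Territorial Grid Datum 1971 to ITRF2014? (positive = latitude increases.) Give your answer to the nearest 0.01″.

sin φ = 0.783346, cos φ = 0.621585, sin λ = -0.839857, cos λ = 0.542808.
North component: ΔN = −sin φ cos λ·ΔX − sin φ sin λ·ΔY + cos φ·ΔZ = −(0.783346)(0.542808)(-399.4) − (0.783346)(-0.839857)(324.7) + (0.621585)(82.3) = 434.60 m.
1° of latitude spans πR/180 = 111195 m, so Δφ = 434.60 / 111195 × 3600 = 14.071″.

Δφ = 14.07″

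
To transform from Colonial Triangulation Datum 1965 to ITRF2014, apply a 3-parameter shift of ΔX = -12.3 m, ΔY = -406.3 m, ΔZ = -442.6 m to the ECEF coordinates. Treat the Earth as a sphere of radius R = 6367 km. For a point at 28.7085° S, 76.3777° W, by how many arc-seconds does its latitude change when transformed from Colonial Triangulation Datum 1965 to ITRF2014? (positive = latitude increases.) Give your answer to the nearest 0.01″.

sin φ = -0.480354, cos φ = 0.877075, sin λ = -0.971869, cos λ = 0.235520.
North component: ΔN = −sin φ cos λ·ΔX − sin φ sin λ·ΔY + cos φ·ΔZ = −(-0.480354)(0.235520)(-12.3) − (-0.480354)(-0.971869)(-406.3) + (0.877075)(-442.6) = -199.91 m.
1° of latitude spans πR/180 = 111125 m, so Δφ = -199.91 / 111125 × 3600 = -6.476″.

Δφ = -6.48″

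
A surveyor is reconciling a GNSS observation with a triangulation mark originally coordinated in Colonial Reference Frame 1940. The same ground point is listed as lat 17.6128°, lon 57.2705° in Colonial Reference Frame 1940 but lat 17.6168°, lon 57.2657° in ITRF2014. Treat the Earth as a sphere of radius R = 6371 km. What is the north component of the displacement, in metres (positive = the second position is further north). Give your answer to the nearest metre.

Δφ = 17.6168° − 17.6128° = +0.0040°; Δλ = 57.2657° − 57.2705° = -0.0048°.
1° along a meridian = πR/180 = 111195 m.
ΔN = Δφ × 111195 = 444.8 m; ΔE = Δλ × 111195 × cos(17.6128°) = -0.0048 × 111195 × 0.953123 = -508.7 m.

ΔN = 445 m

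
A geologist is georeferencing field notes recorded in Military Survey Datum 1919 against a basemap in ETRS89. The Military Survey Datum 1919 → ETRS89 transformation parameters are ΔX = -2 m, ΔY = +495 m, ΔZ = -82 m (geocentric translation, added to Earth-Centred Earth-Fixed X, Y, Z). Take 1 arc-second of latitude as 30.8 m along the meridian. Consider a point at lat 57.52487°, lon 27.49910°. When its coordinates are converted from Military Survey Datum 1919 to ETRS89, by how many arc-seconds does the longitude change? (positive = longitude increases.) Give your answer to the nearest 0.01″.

Δλ = 26.61″

sin φ = 0.843625, cos φ = 0.536933, sin λ = 0.461735, cos λ = 0.887018.
East component: ΔE = −sin λ·ΔX + cos λ·ΔY = −(0.461735)(-2) + (0.887018)(495) = 440.00 m.
1° of latitude spans 3600 × 30.80 = 110880 m; at latitude φ, 1° of longitude spans that × cos φ = 59535.2 m, so Δλ = 440.00 / 59535.2 × 3600 = 26.606″.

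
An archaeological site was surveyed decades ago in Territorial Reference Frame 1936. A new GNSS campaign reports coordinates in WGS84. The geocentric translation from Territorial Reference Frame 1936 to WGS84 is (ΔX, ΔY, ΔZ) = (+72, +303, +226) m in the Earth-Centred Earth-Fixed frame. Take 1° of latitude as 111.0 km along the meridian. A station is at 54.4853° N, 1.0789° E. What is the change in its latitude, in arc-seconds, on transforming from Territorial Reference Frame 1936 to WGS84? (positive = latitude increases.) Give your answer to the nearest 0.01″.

sin φ = 0.813967, cos φ = 0.580912, sin λ = 0.018829, cos λ = 0.999823.
North component: ΔN = −sin φ cos λ·ΔX − sin φ sin λ·ΔY + cos φ·ΔZ = −(0.813967)(0.999823)(72) − (0.813967)(0.018829)(303) + (0.580912)(226) = 68.05 m.
1° of latitude spans 111000 m, so Δφ = 68.05 / 111000 × 3600 = 2.207″.

Δφ = 2.21″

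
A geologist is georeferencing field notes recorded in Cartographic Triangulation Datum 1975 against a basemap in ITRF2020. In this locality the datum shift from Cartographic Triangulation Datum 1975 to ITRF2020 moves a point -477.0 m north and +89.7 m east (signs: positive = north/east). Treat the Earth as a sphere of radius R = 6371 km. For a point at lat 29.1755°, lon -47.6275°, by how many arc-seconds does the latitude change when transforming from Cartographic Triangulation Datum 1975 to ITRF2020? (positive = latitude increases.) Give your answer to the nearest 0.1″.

Δφ = -15.4″

On a sphere of radius R, 1 rad of latitude = R, so Δφ = ΔN / R = -477.0 / 6371000 = -7.4871e-05 rad = -15.443″.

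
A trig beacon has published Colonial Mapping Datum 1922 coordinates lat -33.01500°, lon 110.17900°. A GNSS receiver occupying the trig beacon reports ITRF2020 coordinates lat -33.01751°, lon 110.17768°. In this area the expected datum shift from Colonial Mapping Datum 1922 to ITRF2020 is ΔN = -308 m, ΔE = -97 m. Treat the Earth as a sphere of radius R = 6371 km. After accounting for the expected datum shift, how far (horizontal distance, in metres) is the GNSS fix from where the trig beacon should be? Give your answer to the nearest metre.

Observed coordinate differences: Δφ = -0.00251°, Δλ = -0.00132°.
Converting to metres (1° lat = 111195 m, cos φ = 0.838528): observed ΔN = -279.1 m, observed ΔE = -123.1 m.
Subtracting the expected shift leaves a residual of -279.1 − (-308) = 28.9 m north and -123.1 − (-97) = -26.1 m east.
Residual distance = √(28.9² + (-26.1)²) = 38.9 m.

39 m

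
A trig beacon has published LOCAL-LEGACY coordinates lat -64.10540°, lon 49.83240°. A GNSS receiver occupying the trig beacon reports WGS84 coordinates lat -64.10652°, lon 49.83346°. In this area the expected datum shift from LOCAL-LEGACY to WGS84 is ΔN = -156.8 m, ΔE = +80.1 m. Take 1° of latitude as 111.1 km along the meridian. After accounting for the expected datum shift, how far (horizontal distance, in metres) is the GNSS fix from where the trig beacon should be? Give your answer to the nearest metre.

Observed coordinate differences: Δφ = -0.00112°, Δλ = +0.00106°.
Converting to metres (1° lat = 111100 m, cos φ = 0.436717): observed ΔN = -124.4 m, observed ΔE = 51.4 m.
Subtracting the expected shift leaves a residual of -124.4 − (-156.8) = 32.4 m north and 51.4 − (80.1) = -28.7 m east.
Residual distance = √(32.4² + (-28.7)²) = 43.2 m.

43 m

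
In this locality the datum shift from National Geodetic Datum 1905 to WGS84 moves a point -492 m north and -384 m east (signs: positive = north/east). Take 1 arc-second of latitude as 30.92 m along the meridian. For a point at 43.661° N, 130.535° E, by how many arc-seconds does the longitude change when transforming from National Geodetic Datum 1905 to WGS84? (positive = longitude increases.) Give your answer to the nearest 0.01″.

At latitude 43.661°, cos φ = 0.723437.
1″ of longitude at this latitude = 30.92 × cos φ = 22.3687 m, so Δλ = -384.0 / 22.3687 = -17.167″.

Δλ = -17.17″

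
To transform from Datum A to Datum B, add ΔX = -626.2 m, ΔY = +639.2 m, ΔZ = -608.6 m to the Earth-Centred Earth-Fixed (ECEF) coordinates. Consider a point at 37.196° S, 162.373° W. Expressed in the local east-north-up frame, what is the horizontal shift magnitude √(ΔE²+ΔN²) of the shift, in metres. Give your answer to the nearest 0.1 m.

At φ = -37.196°, λ = -162.373°: sin φ = -0.604544, cos φ = 0.796572, sin λ = -0.302819, cos λ = -0.953048.
ΔE = −sin λ·ΔX + cos λ·ΔY = −(-0.302819)·(-626.2) + (-0.953048)·(639.2) = -798.81 m.
ΔN = −sin φ cos λ·ΔX − sin φ sin λ·ΔY + cos φ·ΔZ = −(-0.604544)(-0.953048)(-626.2) − (-0.604544)(-0.302819)(639.2) + (0.796572)(-608.6) = -241.02 m.
Horizontal magnitude = √(ΔE² + ΔN²) = √((-798.81)² + (-241.02)²) = 834.38 m.

834.4 m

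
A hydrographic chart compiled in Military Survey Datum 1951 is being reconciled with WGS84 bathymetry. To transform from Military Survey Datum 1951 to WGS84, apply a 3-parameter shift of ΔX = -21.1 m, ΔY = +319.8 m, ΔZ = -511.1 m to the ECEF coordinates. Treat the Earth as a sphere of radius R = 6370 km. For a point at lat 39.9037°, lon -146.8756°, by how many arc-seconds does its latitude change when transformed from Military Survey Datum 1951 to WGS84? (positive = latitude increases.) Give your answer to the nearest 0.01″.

Δφ = -9.43″

sin φ = 0.641499, cos φ = 0.767124, sin λ = -0.546459, cos λ = -0.837486.
North component: ΔN = −sin φ cos λ·ΔX − sin φ sin λ·ΔY + cos φ·ΔZ = −(0.641499)(-0.837486)(-21.1) − (0.641499)(-0.546459)(319.8) + (0.767124)(-511.1) = -291.31 m.
1° of latitude spans πR/180 = 111177 m, so Δφ = -291.31 / 111177 × 3600 = -9.433″.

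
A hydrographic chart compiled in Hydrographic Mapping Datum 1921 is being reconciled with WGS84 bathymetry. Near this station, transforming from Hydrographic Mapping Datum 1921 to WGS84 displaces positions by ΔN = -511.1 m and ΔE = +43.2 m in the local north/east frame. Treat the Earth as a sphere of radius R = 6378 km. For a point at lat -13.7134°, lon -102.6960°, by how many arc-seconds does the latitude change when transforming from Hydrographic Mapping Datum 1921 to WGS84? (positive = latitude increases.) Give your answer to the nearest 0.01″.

Δφ = -16.53″

On a sphere of radius R, 1 rad of latitude = R, so Δφ = ΔN / R = -511.1 / 6378000 = -8.0135e-05 rad = -16.529″.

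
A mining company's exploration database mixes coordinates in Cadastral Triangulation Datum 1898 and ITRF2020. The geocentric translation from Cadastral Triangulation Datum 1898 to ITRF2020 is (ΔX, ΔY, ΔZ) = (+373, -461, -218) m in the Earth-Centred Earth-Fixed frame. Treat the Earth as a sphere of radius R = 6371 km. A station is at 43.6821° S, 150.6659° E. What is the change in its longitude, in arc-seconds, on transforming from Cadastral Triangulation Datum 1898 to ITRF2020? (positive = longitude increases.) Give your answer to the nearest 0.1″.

Δλ = 9.8″

sin φ = -0.690657, cos φ = 0.723183, sin λ = 0.489901, cos λ = -0.871778.
East component: ΔE = −sin λ·ΔX + cos λ·ΔY = −(0.489901)(373) + (-0.871778)(-461) = 219.16 m.
1° of latitude spans πR/180 = 111195 m; at latitude φ, 1° of longitude spans that × cos φ = 80414.3 m, so Δλ = 219.16 / 80414.3 × 3600 = 9.811″.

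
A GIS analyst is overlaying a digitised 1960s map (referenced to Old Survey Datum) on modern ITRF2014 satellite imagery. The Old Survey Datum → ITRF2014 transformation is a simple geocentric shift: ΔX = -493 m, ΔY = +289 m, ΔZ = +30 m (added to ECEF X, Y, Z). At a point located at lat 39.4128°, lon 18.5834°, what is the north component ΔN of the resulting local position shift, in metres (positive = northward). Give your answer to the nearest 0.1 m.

The local north axis is (−sin φ cos λ, −sin φ sin λ, cos φ), giving ΔN = 296.687 − 58.475 + 23.178 = 261.39 m.

ΔN = 261.4 m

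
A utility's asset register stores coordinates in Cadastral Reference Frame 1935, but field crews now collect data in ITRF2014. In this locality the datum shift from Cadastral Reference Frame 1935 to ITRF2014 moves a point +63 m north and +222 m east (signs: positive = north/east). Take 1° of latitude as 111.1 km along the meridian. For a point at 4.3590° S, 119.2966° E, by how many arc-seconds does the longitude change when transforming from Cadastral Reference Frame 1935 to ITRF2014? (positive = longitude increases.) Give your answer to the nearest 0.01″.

At latitude -4.3590°, cos φ = 0.997107.
1° of longitude at this latitude = 111.1 × cos φ = 110.78 km, so Δλ = 222.0 / 110778.6 = 0.0020040° = 7.214″.

Δλ = 7.21″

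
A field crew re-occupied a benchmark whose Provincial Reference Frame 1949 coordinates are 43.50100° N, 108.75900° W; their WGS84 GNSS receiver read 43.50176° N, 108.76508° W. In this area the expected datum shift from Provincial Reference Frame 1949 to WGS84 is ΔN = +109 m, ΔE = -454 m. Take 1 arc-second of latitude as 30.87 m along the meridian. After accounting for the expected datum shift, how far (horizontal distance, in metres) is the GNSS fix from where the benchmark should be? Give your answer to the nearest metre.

Observed coordinate differences: Δφ = +0.00076°, Δλ = -0.00608°.
Converting to metres (1° lat = 111132 m, cos φ = 0.725362): observed ΔN = 84.5 m, observed ΔE = -490.1 m.
Subtracting the expected shift leaves a residual of 84.5 − (109) = -24.5 m north and -490.1 − (-454) = -36.1 m east.
Residual distance = √((-24.5)² + (-36.1)²) = 43.7 m.

44 m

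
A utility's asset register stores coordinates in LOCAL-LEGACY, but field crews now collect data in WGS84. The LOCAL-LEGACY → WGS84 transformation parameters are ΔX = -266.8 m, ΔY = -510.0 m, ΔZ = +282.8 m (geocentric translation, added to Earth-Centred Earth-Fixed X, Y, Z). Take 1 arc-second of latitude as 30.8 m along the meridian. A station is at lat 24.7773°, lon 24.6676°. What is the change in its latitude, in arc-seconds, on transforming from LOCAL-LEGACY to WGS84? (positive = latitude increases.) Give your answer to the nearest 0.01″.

sin φ = 0.419092, cos φ = 0.907944, sin λ = 0.417353, cos λ = 0.908744.
North component: ΔN = −sin φ cos λ·ΔX − sin φ sin λ·ΔY + cos φ·ΔZ = −(0.419092)(0.908744)(-266.8) − (0.419092)(0.417353)(-510.0) + (0.907944)(282.8) = 447.58 m.
1° of latitude spans 3600 × 30.80 = 110880 m, so Δφ = 447.58 / 110880 × 3600 = 14.532″.

Δφ = 14.53″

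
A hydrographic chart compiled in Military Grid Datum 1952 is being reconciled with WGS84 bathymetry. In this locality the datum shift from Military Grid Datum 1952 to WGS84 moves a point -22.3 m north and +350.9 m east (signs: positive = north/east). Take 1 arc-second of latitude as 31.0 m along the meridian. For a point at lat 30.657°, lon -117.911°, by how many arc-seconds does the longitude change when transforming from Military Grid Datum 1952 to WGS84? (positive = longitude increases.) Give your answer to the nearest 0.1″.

At latitude 30.657°, cos φ = 0.860235.
1″ of longitude at this latitude = 31.00 × cos φ = 26.6673 m, so Δλ = 350.9 / 26.6673 = 13.158″.

Δλ = 13.2″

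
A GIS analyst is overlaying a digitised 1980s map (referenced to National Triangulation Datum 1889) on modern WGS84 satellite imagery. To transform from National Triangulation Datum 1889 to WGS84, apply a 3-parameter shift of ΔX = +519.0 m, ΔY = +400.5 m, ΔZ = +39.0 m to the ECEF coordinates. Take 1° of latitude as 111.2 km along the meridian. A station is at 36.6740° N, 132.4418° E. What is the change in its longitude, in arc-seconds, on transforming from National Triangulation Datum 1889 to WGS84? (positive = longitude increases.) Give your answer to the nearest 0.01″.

Δλ = -26.37″

sin φ = 0.597261, cos φ = 0.802047, sin λ = 0.737963, cos λ = -0.674841.
East component: ΔE = −sin λ·ΔX + cos λ·ΔY = −(0.737963)(519.0) + (-0.674841)(400.5) = -653.28 m.
1° of latitude spans 111200 m; at latitude φ, 1° of longitude spans that × cos φ = 89187.6 m, so Δλ = -653.28 / 89187.6 × 3600 = -26.369″.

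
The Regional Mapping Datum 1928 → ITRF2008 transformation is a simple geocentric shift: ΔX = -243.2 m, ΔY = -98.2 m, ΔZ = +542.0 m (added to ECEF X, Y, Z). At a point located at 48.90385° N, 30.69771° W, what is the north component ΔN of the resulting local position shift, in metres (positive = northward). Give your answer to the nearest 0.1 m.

At φ = 48.90385°, λ = -30.69771°: sin φ = 0.753608, cos φ = 0.657325, sin λ = -0.510509, cos λ = 0.859873.
ΔN = −sin φ cos λ·ΔX − sin φ sin λ·ΔY + cos φ·ΔZ = −(0.753608)(0.859873)(-243.2) − (0.753608)(-0.510509)(-98.2) + (0.657325)(542.0) = 476.09 m.

ΔN = 476.1 m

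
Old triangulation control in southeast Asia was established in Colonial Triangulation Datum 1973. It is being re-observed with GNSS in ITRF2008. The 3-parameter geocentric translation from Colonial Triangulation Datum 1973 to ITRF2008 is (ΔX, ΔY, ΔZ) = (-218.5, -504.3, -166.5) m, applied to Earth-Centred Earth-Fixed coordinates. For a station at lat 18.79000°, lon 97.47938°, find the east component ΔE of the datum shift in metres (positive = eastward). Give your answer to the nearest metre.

ΔE = 282 m

At φ = 18.79000°, λ = 97.47938°: sin φ = 0.322100, cos φ = 0.946705, sin λ = 0.991492, cos λ = -0.130169.
ΔE = −sin λ·ΔX + cos λ·ΔY = −(0.991492)·(-218.5) + (-0.130169)·(-504.3) = 282.29 m.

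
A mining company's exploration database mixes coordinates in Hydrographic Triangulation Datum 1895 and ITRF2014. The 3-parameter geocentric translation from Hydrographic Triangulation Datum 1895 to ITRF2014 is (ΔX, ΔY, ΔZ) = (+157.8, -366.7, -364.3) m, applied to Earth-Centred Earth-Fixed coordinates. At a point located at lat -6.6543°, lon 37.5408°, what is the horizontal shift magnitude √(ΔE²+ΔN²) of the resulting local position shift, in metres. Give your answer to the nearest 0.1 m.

537.6 m

At φ = -6.6543°, λ = 37.5408°: sin φ = -0.115879, cos φ = 0.993263, sin λ = 0.609326, cos λ = 0.792920.
ΔE = −sin λ·ΔX + cos λ·ΔY = −(0.609326)·(157.8) + (0.792920)·(-366.7) = -386.92 m.
ΔN = −sin φ cos λ·ΔX − sin φ sin λ·ΔY + cos φ·ΔZ = −(-0.115879)(0.792920)(157.8) − (-0.115879)(0.609326)(-366.7) + (0.993263)(-364.3) = -373.24 m.
Horizontal magnitude = √(ΔE² + ΔN²) = √((-386.92)² + (-373.24)²) = 537.60 m.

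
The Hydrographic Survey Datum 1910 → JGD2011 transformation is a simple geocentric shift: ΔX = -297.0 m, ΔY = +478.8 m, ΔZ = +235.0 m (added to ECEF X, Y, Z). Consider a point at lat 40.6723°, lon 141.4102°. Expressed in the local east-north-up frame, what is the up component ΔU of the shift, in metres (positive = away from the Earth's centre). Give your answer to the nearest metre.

At φ = 40.6723°, λ = 141.4102°: sin φ = 0.651732, cos φ = 0.758450, sin λ = 0.623740, cos λ = -0.781632.
ΔU = cos φ cos λ·ΔX + cos φ sin λ·ΔY + sin φ·ΔZ = (0.758450)(-0.781632)(-297.0) + (0.758450)(0.623740)(478.8) + (0.651732)(235.0) = 555.74 m.

ΔU = 556 m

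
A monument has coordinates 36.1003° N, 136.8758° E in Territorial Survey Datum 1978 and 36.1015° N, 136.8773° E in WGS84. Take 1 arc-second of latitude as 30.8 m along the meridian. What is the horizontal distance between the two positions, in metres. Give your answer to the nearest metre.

189 m

Δφ = 36.1015° − 36.1003° = +0.0012°; Δλ = 136.8773° − 136.8758° = +0.0015°.
1° of latitude = 3600 × 30.80 = 110880 m.
ΔN = Δφ × 110880 = 133.1 m; ΔE = Δλ × 110880 × cos(36.1003°) = +0.0015 × 110880 × 0.807987 = 134.4 m.
Distance = √(ΔE² + ΔN²) = √(134.4² + 133.1²) = 189.1 m.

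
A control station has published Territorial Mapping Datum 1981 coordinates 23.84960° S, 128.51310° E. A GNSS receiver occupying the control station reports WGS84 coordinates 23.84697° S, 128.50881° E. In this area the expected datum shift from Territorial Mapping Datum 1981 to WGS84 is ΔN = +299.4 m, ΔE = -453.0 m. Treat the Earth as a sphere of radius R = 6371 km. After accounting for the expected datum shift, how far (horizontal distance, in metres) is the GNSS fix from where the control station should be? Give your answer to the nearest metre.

Observed coordinate differences: Δφ = +0.00263°, Δλ = -0.00429°.
Converting to metres (1° lat = 111195 m, cos φ = 0.914610): observed ΔN = 292.4 m, observed ΔE = -436.3 m.
Subtracting the expected shift leaves a residual of 292.4 − (299.4) = -7.0 m north and -436.3 − (-453.0) = 16.7 m east.
Residual distance = √((-7.0)² + 16.7²) = 18.1 m.

18 m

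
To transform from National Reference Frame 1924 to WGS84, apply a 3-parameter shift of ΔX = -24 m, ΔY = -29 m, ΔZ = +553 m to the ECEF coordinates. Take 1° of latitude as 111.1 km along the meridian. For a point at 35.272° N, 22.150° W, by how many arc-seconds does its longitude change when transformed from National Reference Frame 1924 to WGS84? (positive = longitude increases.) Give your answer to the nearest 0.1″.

Δλ = -1.4″

sin φ = 0.577459, cos φ = 0.816420, sin λ = -0.377033, cos λ = 0.926200.
East component: ΔE = −sin λ·ΔX + cos λ·ΔY = −(-0.377033)(-24) + (0.926200)(-29) = -35.91 m.
1° of latitude spans 111100 m; at latitude φ, 1° of longitude spans that × cos φ = 90704.2 m, so Δλ = -35.91 / 90704.2 × 3600 = -1.425″.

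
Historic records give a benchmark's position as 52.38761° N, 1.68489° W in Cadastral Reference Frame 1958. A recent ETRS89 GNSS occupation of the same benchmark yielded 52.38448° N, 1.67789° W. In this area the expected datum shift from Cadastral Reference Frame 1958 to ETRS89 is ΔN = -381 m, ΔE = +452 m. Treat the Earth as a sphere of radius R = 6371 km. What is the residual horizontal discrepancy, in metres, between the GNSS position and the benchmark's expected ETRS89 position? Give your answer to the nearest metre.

Observed coordinate differences: Δφ = -0.00313°, Δλ = +0.00700°.
Converting to metres (1° lat = 111195 m, cos φ = 0.610316): observed ΔN = -348.0 m, observed ΔE = 475.0 m.
Subtracting the expected shift leaves a residual of -348.0 − (-381) = 33.0 m north and 475.0 − (452) = 23.0 m east.
Residual distance = √(33.0² + 23.0²) = 40.2 m.

40 m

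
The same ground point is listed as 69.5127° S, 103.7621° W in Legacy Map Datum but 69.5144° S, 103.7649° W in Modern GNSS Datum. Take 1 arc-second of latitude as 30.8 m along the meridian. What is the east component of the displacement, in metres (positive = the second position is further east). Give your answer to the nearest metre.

Δφ = -69.5144° − -69.5127° = -0.0017°; Δλ = -103.7649° − -103.7621° = -0.0028°.
1° of latitude = 3600 × 30.80 = 110880 m.
ΔN = Δφ × 110880 = -188.5 m; ΔE = Δλ × 110880 × cos(-69.5127°) = -0.0028 × 110880 × 0.350000 = -108.7 m.

ΔE = -109 m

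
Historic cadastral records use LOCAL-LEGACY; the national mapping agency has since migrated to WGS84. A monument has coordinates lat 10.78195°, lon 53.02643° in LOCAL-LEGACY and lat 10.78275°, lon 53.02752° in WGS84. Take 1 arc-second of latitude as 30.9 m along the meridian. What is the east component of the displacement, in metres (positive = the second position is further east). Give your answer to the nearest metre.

Δφ = 10.78275° − 10.78195° = +0.00080°; Δλ = 53.02752° − 53.02643° = +0.00109°.
1° of latitude = 3600 × 30.90 = 111240 m.
ΔN = Δφ × 111240 = 89.0 m; ΔE = Δλ × 111240 × cos(10.78195°) = +0.00109 × 111240 × 0.982346 = 119.1 m.

ΔE = 119 m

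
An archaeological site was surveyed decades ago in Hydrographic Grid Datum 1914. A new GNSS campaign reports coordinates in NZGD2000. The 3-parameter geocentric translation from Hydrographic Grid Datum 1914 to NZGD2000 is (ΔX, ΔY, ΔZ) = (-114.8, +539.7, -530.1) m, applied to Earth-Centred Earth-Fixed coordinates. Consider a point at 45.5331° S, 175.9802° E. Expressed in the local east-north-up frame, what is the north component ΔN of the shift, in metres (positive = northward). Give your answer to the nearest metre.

ΔN = -263 m

The local north axis is (−sin φ cos λ, −sin φ sin λ, cos φ), giving ΔN = 81.726 + 27.000 − 371.334 = -262.61 m.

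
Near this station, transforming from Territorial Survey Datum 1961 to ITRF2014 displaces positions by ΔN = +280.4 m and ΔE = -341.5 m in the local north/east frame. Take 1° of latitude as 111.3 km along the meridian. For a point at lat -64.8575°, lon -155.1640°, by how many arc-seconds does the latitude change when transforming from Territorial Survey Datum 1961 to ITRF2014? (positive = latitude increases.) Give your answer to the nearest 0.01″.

1° of latitude = 111.3 km, so Δφ = 280.4 / 111300 = 0.0025193° = 9.070″.

Δφ = 9.07″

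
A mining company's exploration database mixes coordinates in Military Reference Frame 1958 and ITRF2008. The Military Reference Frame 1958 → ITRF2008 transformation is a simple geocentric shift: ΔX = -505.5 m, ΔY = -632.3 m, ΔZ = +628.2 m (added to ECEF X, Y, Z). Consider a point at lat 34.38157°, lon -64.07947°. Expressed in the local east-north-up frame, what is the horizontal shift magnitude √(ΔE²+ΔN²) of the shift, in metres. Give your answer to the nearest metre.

799 m

The local east axis at (φ, λ) is (−sin λ, cos λ, 0), so ΔE = −sin(-64.07947°)·(-505.5) + cos(-64.07947°)·(-632.3) = -731.04 m.
The local north axis is (−sin φ cos λ, −sin φ sin λ, cos φ), giving ΔN = 124.780 − 321.141 + 518.450 = 322.09 m.
Horizontal magnitude = √(ΔE² + ΔN²) = √((-731.04)² + 322.09²) = 798.85 m.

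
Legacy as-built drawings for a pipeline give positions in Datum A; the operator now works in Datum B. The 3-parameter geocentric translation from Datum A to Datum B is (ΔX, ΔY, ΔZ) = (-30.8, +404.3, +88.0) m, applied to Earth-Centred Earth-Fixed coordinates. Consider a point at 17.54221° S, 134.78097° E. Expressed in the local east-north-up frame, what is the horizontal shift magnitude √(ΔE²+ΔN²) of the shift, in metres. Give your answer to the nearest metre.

317 m

At φ = -17.54221°, λ = 134.78097°: sin φ = -0.301408, cos φ = 0.953495, sin λ = 0.709805, cos λ = -0.704398.
ΔE = −sin λ·ΔX + cos λ·ΔY = −(0.709805)·(-30.8) + (-0.704398)·(404.3) = -262.93 m.
ΔN = −sin φ cos λ·ΔX − sin φ sin λ·ΔY + cos φ·ΔZ = −(-0.301408)(-0.704398)(-30.8) − (-0.301408)(0.709805)(404.3) + (0.953495)(88.0) = 176.94 m.
Horizontal magnitude = √(ΔE² + ΔN²) = √((-262.93)² + 176.94²) = 316.92 m.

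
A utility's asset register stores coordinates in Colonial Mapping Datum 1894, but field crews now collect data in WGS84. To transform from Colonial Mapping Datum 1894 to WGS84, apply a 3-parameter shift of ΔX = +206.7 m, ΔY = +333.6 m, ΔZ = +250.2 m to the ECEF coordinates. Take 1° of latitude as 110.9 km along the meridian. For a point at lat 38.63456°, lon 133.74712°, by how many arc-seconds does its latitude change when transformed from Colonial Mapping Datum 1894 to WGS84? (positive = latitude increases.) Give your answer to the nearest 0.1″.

sin φ = 0.624351, cos φ = 0.781144, sin λ = 0.722399, cos λ = -0.691477.
North component: ΔN = −sin φ cos λ·ΔX − sin φ sin λ·ΔY + cos φ·ΔZ = −(0.624351)(-0.691477)(206.7) − (0.624351)(0.722399)(333.6) + (0.781144)(250.2) = 134.22 m.
1° of latitude spans 110900 m, so Δφ = 134.22 / 110900 × 3600 = 4.357″.

Δφ = 4.4″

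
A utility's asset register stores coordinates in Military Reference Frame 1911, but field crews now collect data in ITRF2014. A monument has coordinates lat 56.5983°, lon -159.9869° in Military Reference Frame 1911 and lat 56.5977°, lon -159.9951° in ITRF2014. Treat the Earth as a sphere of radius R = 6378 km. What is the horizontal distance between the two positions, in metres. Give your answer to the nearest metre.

Δφ = 56.5977° − 56.5983° = -0.0006°; Δλ = -159.9951° − -159.9869° = -0.0082°.
1° along a meridian = πR/180 = 111317 m.
ΔN = Δφ × 111317 = -66.8 m; ΔE = Δλ × 111317 × cos(56.5983°) = -0.0082 × 111317 × 0.550506 = -502.5 m.
Distance = √(ΔE² + ΔN²) = √((-502.5)² + (-66.8)²) = 506.9 m.

507 m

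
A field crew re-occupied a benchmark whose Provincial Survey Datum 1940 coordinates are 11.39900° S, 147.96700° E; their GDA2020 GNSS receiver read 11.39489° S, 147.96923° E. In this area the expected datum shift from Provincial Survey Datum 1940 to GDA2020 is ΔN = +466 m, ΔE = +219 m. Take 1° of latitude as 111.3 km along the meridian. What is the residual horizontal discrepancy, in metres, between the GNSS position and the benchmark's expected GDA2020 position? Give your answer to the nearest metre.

Observed coordinate differences: Δφ = +0.00411°, Δλ = +0.00223°.
Converting to metres (1° lat = 111300 m, cos φ = 0.980275): observed ΔN = 457.4 m, observed ΔE = 243.3 m.
Subtracting the expected shift leaves a residual of 457.4 − (466) = -8.6 m north and 243.3 − (219) = 24.3 m east.
Residual distance = √((-8.6)² + 24.3²) = 25.8 m.

26 m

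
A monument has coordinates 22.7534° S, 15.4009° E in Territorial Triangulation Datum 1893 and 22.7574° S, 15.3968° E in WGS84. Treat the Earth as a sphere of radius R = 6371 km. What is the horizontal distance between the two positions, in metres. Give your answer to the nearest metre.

612 m

Δφ = -22.7574° − -22.7534° = -0.0040°; Δλ = 15.3968° − 15.4009° = -0.0041°.
1° along a meridian = πR/180 = 111195 m.
ΔN = Δφ × 111195 = -444.8 m; ΔE = Δλ × 111195 × cos(-22.7534°) = -0.0041 × 111195 × 0.922178 = -420.4 m.
Distance = √(ΔE² + ΔN²) = √((-420.4)² + (-444.8)²) = 612.0 m.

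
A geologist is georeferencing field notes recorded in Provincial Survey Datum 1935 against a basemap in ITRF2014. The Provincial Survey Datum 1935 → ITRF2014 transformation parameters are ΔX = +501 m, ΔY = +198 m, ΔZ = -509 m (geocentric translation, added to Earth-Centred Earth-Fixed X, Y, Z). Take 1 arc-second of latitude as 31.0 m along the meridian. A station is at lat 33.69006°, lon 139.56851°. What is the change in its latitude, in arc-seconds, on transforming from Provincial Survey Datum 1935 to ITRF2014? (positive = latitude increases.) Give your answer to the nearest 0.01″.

sin φ = 0.554700, cos φ = 0.832050, sin λ = 0.648538, cos λ = -0.761182.
North component: ΔN = −sin φ cos λ·ΔX − sin φ sin λ·ΔY + cos φ·ΔZ = −(0.554700)(-0.761182)(501) − (0.554700)(0.648538)(198) + (0.832050)(-509) = -283.21 m.
1° of latitude spans 3600 × 31.00 = 111600 m, so Δφ = -283.21 / 111600 × 3600 = -9.136″.

Δφ = -9.14″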